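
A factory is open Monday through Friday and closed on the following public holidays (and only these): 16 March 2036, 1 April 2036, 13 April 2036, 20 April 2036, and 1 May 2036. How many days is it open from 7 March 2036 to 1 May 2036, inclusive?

7 March 2036 is a Friday.
The range spans 56 days (inclusive of both endpoints).
56 = 7 × 8, so the span is exactly 8 full weeks.
Each full week contributes 5 weekdays (Mon–Fri): 8 × 5 = 40.
Holidays: 16 March 2036 (Sun); 1 April 2036 (Tue); 13 April 2036 (Sun); 20 April 2036 (Sun); 1 May 2036 (Thu).
2 of the 5 holidays fall on weekdays; the rest are weekends and were already excluded.
Business days: 40 − 2 = 38.

38 working days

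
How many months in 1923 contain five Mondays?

A month has five Mondays exactly when Monday falls within its first (length − 28) days.
Jan: 31 days, starts Mon → 5 of Mon, Tue, Wed ✓
Feb: 28 days, starts Thu → 5 of (none)
Mar: 31 days, starts Thu → 5 of Thu, Fri, Sat
Apr: 30 days, starts Sun → 5 of Sun, Mon ✓
May: 31 days, starts Tue → 5 of Tue, Wed, Thu
Jun: 30 days, starts Fri → 5 of Fri, Sat
Jul: 31 days, starts Sun → 5 of Sun, Mon, Tue ✓
Aug: 31 days, starts Wed → 5 of Wed, Thu, Fri
Sep: 30 days, starts Sat → 5 of Sat, Sun
Oct: 31 days, starts Mon → 5 of Mon, Tue, Wed ✓
Nov: 30 days, starts Thu → 5 of Thu, Fri
Dec: 31 days, starts Sat → 5 of Sat, Sun, Mon ✓
Months with five Mondays: Jan, Apr, Jul, Oct, Dec.

5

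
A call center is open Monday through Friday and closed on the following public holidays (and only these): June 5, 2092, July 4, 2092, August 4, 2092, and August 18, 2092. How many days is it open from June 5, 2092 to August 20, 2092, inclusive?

51

June 5, 2092 is a Thursday.
The range spans 77 days (inclusive of both endpoints).
77 = 7 × 11, so the span is exactly 11 full weeks.
Each full week contributes 5 weekdays (Mon–Fri): 11 × 5 = 55.
Total: 55.
Holidays: June 5, 2092 (Thu); July 4, 2092 (Fri); August 4, 2092 (Mon); August 18, 2092 (Mon).
All 4 holidays fall on weekdays, so subtract 4.
Business days: 55 − 4 = 51.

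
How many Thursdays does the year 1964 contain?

53

1 January 1964 is a Wednesday.
The range spans 366 days (inclusive of both endpoints).
366 = 7 × 52 + 2, so there are 52 full weeks plus 2 extra days.
Each full week contributes one Thursday: 52 so far.
The 2 extra days are Wed, Thu — 1 of them qualifies.
Total: 52 + 1 = 53.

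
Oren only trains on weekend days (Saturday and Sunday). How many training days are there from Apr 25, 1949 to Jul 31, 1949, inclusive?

Apr 25, 1949 is a Monday.
The range spans 98 days (inclusive of both endpoints).
98 = 7 × 14, so the span is exactly 14 full weeks.
Each full week contributes 2 weekend days (Sat, Sun): 14 × 2 = 28.
Total: 28.

28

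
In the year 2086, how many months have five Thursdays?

4

A month has five Thursdays exactly when Thursday falls within its first (length − 28) days.
Jan: 31 days, starts Tue → 5 of Tue, Wed, Thu ✓
Feb: 28 days, starts Fri → 5 of (none)
Mar: 31 days, starts Fri → 5 of Fri, Sat, Sun
Apr: 30 days, starts Mon → 5 of Mon, Tue
May: 31 days, starts Wed → 5 of Wed, Thu, Fri ✓
Jun: 30 days, starts Sat → 5 of Sat, Sun
Jul: 31 days, starts Mon → 5 of Mon, Tue, Wed
Aug: 31 days, starts Thu → 5 of Thu, Fri, Sat ✓
Sep: 30 days, starts Sun → 5 of Sun, Mon
Oct: 31 days, starts Tue → 5 of Tue, Wed, Thu ✓
Nov: 30 days, starts Fri → 5 of Fri, Sat
Dec: 31 days, starts Sun → 5 of Sun, Mon, Tue
Months with five Thursdays: Jan, May, Aug, Oct.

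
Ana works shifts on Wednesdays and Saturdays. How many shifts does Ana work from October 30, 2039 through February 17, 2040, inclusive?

31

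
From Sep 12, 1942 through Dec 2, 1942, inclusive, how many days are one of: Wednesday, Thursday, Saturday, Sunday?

Sep 12, 1942 is a Saturday.
That's 82 days from start to end, counting both.
82 = 7 × 11 + 5, so there are 11 full weeks plus 5 extra days.
Each full week contributes 4 days from the set (Wed, Thu, Sat, Sun): 11 × 4 = 44.
The 5 extra days are Saturday, Sunday, Monday, Tuesday, Wednesday — 3 of them qualify.
Total: 44 + 3 = 47.

47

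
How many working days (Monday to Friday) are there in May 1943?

1943-05-01 is a Saturday.
The range spans 31 days (inclusive of both endpoints).
31 = 7 × 4 + 3, so there are 4 full weeks plus 3 extra days.
Each full week contributes 5 weekdays (Mon–Fri): 4 × 5 = 20.
The 3 extra days are Saturday, Sunday, Monday — 1 of them qualifies.
Total: 20 + 1 = 21.

21 weekdays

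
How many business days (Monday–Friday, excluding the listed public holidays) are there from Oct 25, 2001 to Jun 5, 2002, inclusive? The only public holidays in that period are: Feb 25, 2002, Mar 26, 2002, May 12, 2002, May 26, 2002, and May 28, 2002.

157 business days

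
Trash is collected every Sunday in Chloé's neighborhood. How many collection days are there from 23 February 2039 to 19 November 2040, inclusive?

23 February 2039 is a Wednesday.
The range spans 636 days (inclusive of both endpoints).
636 = 7 × 90 + 6, so there are 90 full weeks plus 6 extra days.
Each full week contributes one Sunday: 90 so far.
The 6 extra days are Wed, Thu, Fri, Sat, Sun, Mon — 1 of them qualifies.
Total: 90 + 1 = 91.

91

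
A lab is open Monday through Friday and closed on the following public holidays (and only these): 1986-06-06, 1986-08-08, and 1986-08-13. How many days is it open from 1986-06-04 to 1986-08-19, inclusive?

52 business days

1986-06-04 is a Wednesday.
From 1986-06-04 to 1986-08-19 is 77 days inclusive.
77 = 7 × 11, so the span is exactly 11 full weeks.
Each full week contributes 5 weekdays (Mon–Fri): 11 × 5 = 55.
Total: 55.
Holidays: 1986-06-06 (Fri); 1986-08-08 (Fri); 1986-08-13 (Wed).
All 3 holidays fall on weekdays, so subtract 3.
Business days: 55 − 3 = 52.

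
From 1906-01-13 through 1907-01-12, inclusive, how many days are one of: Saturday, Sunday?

105

1906-01-13 is a Saturday.
That's 365 days from start to end, counting both.
365 = 7 × 52 + 1, so there are 52 full weeks plus 1 extra day.
Each full week contributes 2 days from the set (Sat, Sun): 52 × 2 = 104.
The 1 extra day is Sat — 1 of them qualifies.
Total: 104 + 1 = 105.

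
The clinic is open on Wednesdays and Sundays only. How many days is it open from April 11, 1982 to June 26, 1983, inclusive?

April 11, 1982 is a Sunday.
From April 11, 1982 to June 26, 1983 is 442 days inclusive.
442 = 7 × 63 + 1, so there are 63 full weeks plus 1 extra day.
Each full week contributes 2 days from the set (Wed, Sun): 63 × 2 = 126.
The 1 extra day is Sunday — 1 of them qualifies.
Total: 126 + 1 = 127.

127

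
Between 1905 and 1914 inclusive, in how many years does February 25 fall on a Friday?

1

Day of week of February 25 in each year:
1905: Sat, 1906: Sun, 1907: Mon, 1908: Tue, 1909: Thu, 1910: Fri ✓, 1911: Sat, 1912: Sun, 1913: Tue, 1914: Wed
Fridays: 1910.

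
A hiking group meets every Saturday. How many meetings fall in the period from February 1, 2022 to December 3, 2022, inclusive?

44 Saturdays

February 1, 2022 is a Tuesday.
The range spans 306 days (inclusive of both endpoints).
306 = 7 × 43 + 5, so there are 43 full weeks plus 5 extra days.
Each full week contributes one Saturday: 43 so far.
The 5 extra days are Tuesday, Wednesday, Thursday, Friday, Saturday — 1 of them qualifies.
Total: 43 + 1 = 44.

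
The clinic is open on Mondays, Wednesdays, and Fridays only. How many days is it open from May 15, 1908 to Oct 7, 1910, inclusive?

May 15, 1908 is a Friday.
The range spans 876 days (inclusive of both endpoints).
876 = 7 × 125 + 1, so there are 125 full weeks plus 1 extra day.
Each full week contributes 3 days from the set (Mon, Wed, Fri): 125 × 3 = 375.
The 1 extra day is Fri — 1 of them qualifies.
Total: 375 + 1 = 376.

376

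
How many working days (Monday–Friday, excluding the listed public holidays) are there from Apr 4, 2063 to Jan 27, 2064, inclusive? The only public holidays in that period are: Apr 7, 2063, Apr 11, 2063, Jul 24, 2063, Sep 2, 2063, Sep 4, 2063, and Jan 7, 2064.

Apr 4, 2063 is a Wednesday.
That's 299 days from start to end, counting both.
299 = 7 × 42 + 5, so there are 42 full weeks plus 5 extra days.
Each full week contributes 5 weekdays (Mon–Fri): 42 × 5 = 210.
The 5 extra days are Wed, Thu, Fri, Sat, Sun — 3 of them qualify.
Total: 210 + 3 = 213.
Holidays: Apr 7, 2063 (Sat); Apr 11, 2063 (Wed); Jul 24, 2063 (Tue); Sep 2, 2063 (Sun); Sep 4, 2063 (Tue); Jan 7, 2064 (Mon).
4 of the 6 holidays fall on weekdays; the rest are weekends and were already excluded.
Business days: 213 − 4 = 209.

209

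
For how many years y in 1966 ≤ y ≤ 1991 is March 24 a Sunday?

4

Day of week of March 24 in each year:
1966: Thu, 1967: Fri, 1968: Sun ✓, 1969: Mon, 1970: Tue, 1971: Wed, 1972: Fri, 1973: Sat, 1974: Sun ✓, 1975: Mon, 1976: Wed, 1977: Thu, 1978: Fri, 1979: Sat, 1980: Mon, 1981: Tue, 1982: Wed, 1983: Thu, 1984: Sat, 1985: Sun ✓, 1986: Mon, 1987: Tue, 1988: Thu, 1989: Fri, 1990: Sat, 1991: Sun ✓
Sundays: 1968, 1974, 1985, 1991.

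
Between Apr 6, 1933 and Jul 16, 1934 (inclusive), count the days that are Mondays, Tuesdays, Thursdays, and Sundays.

Apr 6, 1933 is a Thursday.
From Apr 6, 1933 to Jul 16, 1934 is 467 days inclusive.
467 = 7 × 66 + 5, so there are 66 full weeks plus 5 extra days.
Each full week contributes 4 days from the set (Mon, Tue, Thu, Sun): 66 × 4 = 264.
The 5 extra days are Thu, Fri, Sat, Sun, Mon — 3 of them qualify.
Total: 264 + 3 = 267.

267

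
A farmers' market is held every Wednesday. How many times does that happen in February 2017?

4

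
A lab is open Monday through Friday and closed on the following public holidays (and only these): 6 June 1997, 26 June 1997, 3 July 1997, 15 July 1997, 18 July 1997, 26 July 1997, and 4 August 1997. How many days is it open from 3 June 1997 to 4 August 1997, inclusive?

39 business days

3 June 1997 is a Tuesday.
That's 63 days from start to end, counting both.
63 = 7 × 9, so the span is exactly 9 full weeks.
Each full week contributes 5 weekdays (Mon–Fri): 9 × 5 = 45.
Total: 45.
Holidays: 6 June 1997 (Fri); 26 June 1997 (Thu); 3 July 1997 (Thu); 15 July 1997 (Tue); 18 July 1997 (Fri); 26 July 1997 (Sat); 4 August 1997 (Mon).
6 of the 7 holidays fall on weekdays; the rest are weekends and were already excluded.
Business days: 45 − 6 = 39.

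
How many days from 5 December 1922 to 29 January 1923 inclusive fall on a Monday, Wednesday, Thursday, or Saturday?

32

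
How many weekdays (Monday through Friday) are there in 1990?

Jan 1, 1990 is a Monday.
The range spans 365 days (inclusive of both endpoints).
365 = 7 × 52 + 1, so there are 52 full weeks plus 1 extra day.
Each full week contributes 5 weekdays (Mon–Fri): 52 × 5 = 260.
The 1 extra day is Mon — 1 of them qualifies.
Total: 260 + 1 = 261.

261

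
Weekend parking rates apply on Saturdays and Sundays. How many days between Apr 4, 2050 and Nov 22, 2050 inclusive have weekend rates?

66

Apr 4, 2050 is a Monday.
From Apr 4, 2050 to Nov 22, 2050 is 233 days inclusive.
233 = 7 × 33 + 2, so there are 33 full weeks plus 2 extra days.
Each full week contributes 2 weekend days (Sat, Sun): 33 × 2 = 66.
The 2 extra days are Monday, Tuesday — none qualify.
Total: 66 + 0 = 66.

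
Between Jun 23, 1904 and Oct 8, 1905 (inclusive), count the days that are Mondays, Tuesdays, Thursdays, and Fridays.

270

Jun 23, 1904 is a Thursday.
The range spans 473 days (inclusive of both endpoints).
473 = 7 × 67 + 4, so there are 67 full weeks plus 4 extra days.
Each full week contributes 4 days from the set (Mon, Tue, Thu, Fri): 67 × 4 = 268.
The 4 extra days are Thursday, Friday, Saturday, Sunday — 2 of them qualify.
Total: 268 + 2 = 270.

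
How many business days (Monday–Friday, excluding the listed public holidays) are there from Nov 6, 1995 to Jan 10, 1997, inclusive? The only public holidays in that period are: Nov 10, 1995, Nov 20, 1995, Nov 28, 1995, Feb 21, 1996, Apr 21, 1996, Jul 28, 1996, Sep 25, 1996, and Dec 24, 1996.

Nov 6, 1995 is a Monday.
The range spans 432 days (inclusive of both endpoints).
432 = 7 × 61 + 5, so there are 61 full weeks plus 5 extra days.
Each full week contributes 5 weekdays (Mon–Fri): 61 × 5 = 305.
The 5 extra days are Mon, Tue, Wed, Thu, Fri — 5 of them qualify.
Total: 305 + 5 = 310.
Holidays: Nov 10, 1995 (Fri); Nov 20, 1995 (Mon); Nov 28, 1995 (Tue); Feb 21, 1996 (Wed); Apr 21, 1996 (Sun); Jul 28, 1996 (Sun); Sep 25, 1996 (Wed); Dec 24, 1996 (Tue).
6 of the 8 holidays fall on weekdays; the rest are weekends and were already excluded.
Business days: 310 − 6 = 304.

304 business days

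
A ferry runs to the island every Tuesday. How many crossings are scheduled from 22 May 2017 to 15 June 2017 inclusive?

4

22 May 2017 is a Monday.
From 22 May 2017 to 15 June 2017 is 25 days inclusive.
25 = 7 × 3 + 4, so there are 3 full weeks plus 4 extra days.
Each full week contributes one Tuesday: 3 so far.
The 4 extra days are Monday, Tuesday, Wednesday, Thursday — 1 of them qualifies.
Total: 3 + 1 = 4.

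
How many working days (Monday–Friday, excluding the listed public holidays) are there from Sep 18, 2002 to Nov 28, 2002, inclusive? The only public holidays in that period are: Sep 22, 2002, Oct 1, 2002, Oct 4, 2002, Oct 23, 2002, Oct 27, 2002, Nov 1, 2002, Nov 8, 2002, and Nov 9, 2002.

Sep 18, 2002 is a Wednesday.
From Sep 18, 2002 to Nov 28, 2002 is 72 days inclusive.
72 = 7 × 10 + 2, so there are 10 full weeks plus 2 extra days.
Each full week contributes 5 weekdays (Mon–Fri): 10 × 5 = 50.
The 2 extra days are Wednesday, Thursday — 2 of them qualify.
Total: 50 + 2 = 52.
Holidays: Sep 22, 2002 (Sun); Oct 1, 2002 (Tue); Oct 4, 2002 (Fri); Oct 23, 2002 (Wed); Oct 27, 2002 (Sun); Nov 1, 2002 (Fri); Nov 8, 2002 (Fri); Nov 9, 2002 (Sat).
5 of the 8 holidays fall on weekdays; the rest are weekends and were already excluded.
Business days: 52 − 5 = 47.

47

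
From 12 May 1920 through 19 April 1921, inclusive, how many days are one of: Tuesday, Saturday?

98

12 May 1920 is a Wednesday.
That's 343 days from start to end, counting both.
343 = 7 × 49, so the span is exactly 49 full weeks.
Each full week contributes 2 days from the set (Tue, Sat): 49 × 2 = 98.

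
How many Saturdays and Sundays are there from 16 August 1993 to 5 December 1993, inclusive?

32

16 August 1993 is a Monday.
The range spans 112 days (inclusive of both endpoints).
112 = 7 × 16, so the span is exactly 16 full weeks.
Each full week contributes 2 weekend days (Sat, Sun): 16 × 2 = 32.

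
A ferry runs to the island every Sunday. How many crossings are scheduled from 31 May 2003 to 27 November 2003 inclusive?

26 Sundays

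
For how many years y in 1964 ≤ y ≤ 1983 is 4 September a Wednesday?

2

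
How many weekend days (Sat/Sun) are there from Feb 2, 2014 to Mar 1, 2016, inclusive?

Feb 2, 2014 is a Sunday.
The range spans 759 days (inclusive of both endpoints).
759 = 7 × 108 + 3, so there are 108 full weeks plus 3 extra days.
Each full week contributes 2 weekend days (Sat, Sun): 108 × 2 = 216.
The 3 extra days are Sun, Mon, Tue — 1 of them qualifies.
Total: 216 + 1 = 217.

217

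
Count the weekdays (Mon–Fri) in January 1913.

23

1913-01-01 is a Wednesday.
From 1913-01-01 to 1913-01-31 is 31 days inclusive.
31 = 7 × 4 + 3, so there are 4 full weeks plus 3 extra days.
Each full week contributes 5 weekdays (Mon–Fri): 4 × 5 = 20.
The 3 extra days are Wednesday, Thursday, Friday — 3 of them qualify.
Total: 20 + 3 = 23.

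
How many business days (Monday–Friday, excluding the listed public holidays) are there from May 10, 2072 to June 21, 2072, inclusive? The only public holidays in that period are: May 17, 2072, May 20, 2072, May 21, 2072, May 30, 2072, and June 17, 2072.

27

May 10, 2072 is a Tuesday.
That's 43 days from start to end, counting both.
43 = 7 × 6 + 1, so there are 6 full weeks plus 1 extra day.
Each full week contributes 5 weekdays (Mon–Fri): 6 × 5 = 30.
The 1 extra day is Tuesday — 1 of them qualifies.
Total: 30 + 1 = 31.
Holidays: May 17, 2072 (Tue); May 20, 2072 (Fri); May 21, 2072 (Sat); May 30, 2072 (Mon); June 17, 2072 (Fri).
4 of the 5 holidays fall on weekdays; the rest are weekends and were already excluded.
Business days: 31 − 4 = 27.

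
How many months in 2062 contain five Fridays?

4

A month has five Fridays exactly when Friday falls within its first (length − 28) days.
Jan: 31 days, starts Sun → 5 of Sun, Mon, Tue
Feb: 28 days, starts Wed → 5 of (none)
Mar: 31 days, starts Wed → 5 of Wed, Thu, Fri ✓
Apr: 30 days, starts Sat → 5 of Sat, Sun
May: 31 days, starts Mon → 5 of Mon, Tue, Wed
Jun: 30 days, starts Thu → 5 of Thu, Fri ✓
Jul: 31 days, starts Sat → 5 of Sat, Sun, Mon
Aug: 31 days, starts Tue → 5 of Tue, Wed, Thu
Sep: 30 days, starts Fri → 5 of Fri, Sat ✓
Oct: 31 days, starts Sun → 5 of Sun, Mon, Tue
Nov: 30 days, starts Wed → 5 of Wed, Thu
Dec: 31 days, starts Fri → 5 of Fri, Sat, Sun ✓
Months with five Fridays: Mar, Jun, Sep, Dec.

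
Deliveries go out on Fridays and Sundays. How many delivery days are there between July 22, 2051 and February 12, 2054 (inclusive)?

July 22, 2051 is a Saturday.
From July 22, 2051 to February 12, 2054 is 937 days inclusive.
937 = 7 × 133 + 6, so there are 133 full weeks plus 6 extra days.
Each full week contributes 2 days from the set (Fri, Sun): 133 × 2 = 266.
The 6 extra days are Sat, Sun, Mon, Tue, Wed, Thu — 1 of them qualifies.
Total: 266 + 1 = 267.

267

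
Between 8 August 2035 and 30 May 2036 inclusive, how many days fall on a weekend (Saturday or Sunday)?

8 August 2035 is a Wednesday.
From 8 August 2035 to 30 May 2036 is 297 days inclusive.
297 = 7 × 42 + 3, so there are 42 full weeks plus 3 extra days.
Each full week contributes 2 weekend days (Sat, Sun): 42 × 2 = 84.
The 3 extra days are Wednesday, Thursday, Friday — none qualify.
Total: 84 + 0 = 84.

84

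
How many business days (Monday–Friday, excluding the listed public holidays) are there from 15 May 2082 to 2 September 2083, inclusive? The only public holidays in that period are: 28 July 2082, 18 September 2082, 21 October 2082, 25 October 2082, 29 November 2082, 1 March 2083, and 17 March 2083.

335 business days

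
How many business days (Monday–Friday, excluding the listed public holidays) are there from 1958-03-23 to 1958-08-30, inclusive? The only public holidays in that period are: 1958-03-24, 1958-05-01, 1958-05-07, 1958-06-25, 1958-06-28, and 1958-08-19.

1958-03-23 is a Sunday.
From 1958-03-23 to 1958-08-30 is 161 days inclusive.
161 = 7 × 23, so the span is exactly 23 full weeks.
Each full week contributes 5 weekdays (Mon–Fri): 23 × 5 = 115.
Total: 115.
Holidays: 1958-03-24 (Mon); 1958-05-01 (Thu); 1958-05-07 (Wed); 1958-06-25 (Wed); 1958-06-28 (Sat); 1958-08-19 (Tue).
5 of the 6 holidays fall on weekdays; the rest are weekends and were already excluded.
Business days: 115 − 5 = 110.

110 business days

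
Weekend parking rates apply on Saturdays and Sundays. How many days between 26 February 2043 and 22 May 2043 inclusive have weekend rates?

24

26 February 2043 is a Thursday.
That's 86 days from start to end, counting both.
86 = 7 × 12 + 2, so there are 12 full weeks plus 2 extra days.
Each full week contributes 2 weekend days (Sat, Sun): 12 × 2 = 24.
The 2 extra days are Thursday, Friday — none qualify.
Total: 24 + 0 = 24.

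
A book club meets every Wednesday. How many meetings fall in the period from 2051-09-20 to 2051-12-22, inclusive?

2051-09-20 is a Wednesday.
From 2051-09-20 to 2051-12-22 is 94 days inclusive.
94 = 7 × 13 + 3, so there are 13 full weeks plus 3 extra days.
Each full week contributes one Wednesday: 13 so far.
The 3 extra days are Wednesday, Thursday, Friday — 1 of them qualifies.
Total: 13 + 1 = 14.

14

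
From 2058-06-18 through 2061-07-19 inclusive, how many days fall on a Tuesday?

162

2058-06-18 is a Tuesday.
From 2058-06-18 to 2061-07-19 is 1128 days inclusive.
1128 = 7 × 161 + 1, so there are 161 full weeks plus 1 extra day.
Each full week contributes one Tuesday: 161 so far.
The 1 extra day is Tue — 1 of them qualifies.
Total: 161 + 1 = 162.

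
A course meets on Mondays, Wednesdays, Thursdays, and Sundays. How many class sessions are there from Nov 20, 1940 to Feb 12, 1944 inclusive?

Nov 20, 1940 is a Wednesday.
The range spans 1180 days (inclusive of both endpoints).
1180 = 7 × 168 + 4, so there are 168 full weeks plus 4 extra days.
Each full week contributes 4 days from the set (Mon, Wed, Thu, Sun): 168 × 4 = 672.
The 4 extra days are Wed, Thu, Fri, Sat — 2 of them qualify.
Total: 672 + 2 = 674.

674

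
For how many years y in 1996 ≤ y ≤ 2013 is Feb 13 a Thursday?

Day of week of February 13 in each year:
1996: Tue, 1997: Thu ✓, 1998: Fri, 1999: Sat, 2000: Sun, 2001: Tue, 2002: Wed, 2003: Thu ✓, 2004: Fri, 2005: Sun, 2006: Mon, 2007: Tue, 2008: Wed, 2009: Fri, 2010: Sat, 2011: Sun, 2012: Mon, 2013: Wed
Thursdays: 1997, 2003.

2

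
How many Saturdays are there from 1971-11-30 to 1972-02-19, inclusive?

12 Saturdays

1971-11-30 is a Tuesday.
That's 82 days from start to end, counting both.
82 = 7 × 11 + 5, so there are 11 full weeks plus 5 extra days.
Each full week contributes one Saturday: 11 so far.
The 5 extra days are Tuesday, Wednesday, Thursday, Friday, Saturday — 1 of them qualifies.
Total: 11 + 1 = 12.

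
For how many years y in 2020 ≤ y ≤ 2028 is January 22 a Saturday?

Day of week of January 22 in each year:
2020: Wed, 2021: Fri, 2022: Sat ✓, 2023: Sun, 2024: Mon, 2025: Wed, 2026: Thu, 2027: Fri, 2028: Sat ✓
Saturdays: 2022, 2028.

2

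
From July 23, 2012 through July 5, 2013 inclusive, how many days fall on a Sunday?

July 23, 2012 is a Monday.
That's 348 days from start to end, counting both.
348 = 7 × 49 + 5, so there are 49 full weeks plus 5 extra days.
Each full week contributes one Sunday: 49 so far.
The 5 extra days are Monday, Tuesday, Wednesday, Thursday, Friday — none qualify.
Total: 49 + 0 = 49.

49 Sundays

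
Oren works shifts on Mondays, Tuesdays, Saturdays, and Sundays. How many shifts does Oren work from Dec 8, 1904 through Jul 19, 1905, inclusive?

Dec 8, 1904 is a Thursday.
That's 224 days from start to end, counting both.
224 = 7 × 32, so the span is exactly 32 full weeks.
Each full week contributes 4 days from the set (Mon, Tue, Sat, Sun): 32 × 4 = 128.
Total: 128.

128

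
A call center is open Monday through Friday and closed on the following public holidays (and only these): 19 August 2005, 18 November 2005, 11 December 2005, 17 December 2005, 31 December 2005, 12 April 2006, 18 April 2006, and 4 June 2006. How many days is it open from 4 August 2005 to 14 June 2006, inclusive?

221 business days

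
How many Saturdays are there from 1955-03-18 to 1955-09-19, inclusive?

1955-03-18 is a Friday.
From 1955-03-18 to 1955-09-19 is 186 days inclusive.
186 = 7 × 26 + 4, so there are 26 full weeks plus 4 extra days.
Each full week contributes one Saturday: 26 so far.
The 4 extra days are Fri, Sat, Sun, Mon — 1 of them qualifies.
Total: 26 + 1 = 27.

27 Saturdays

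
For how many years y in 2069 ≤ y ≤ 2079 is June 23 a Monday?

1

Day of week of June 23 in each year:
2069: Sun, 2070: Mon ✓, 2071: Tue, 2072: Thu, 2073: Fri, 2074: Sat, 2075: Sun, 2076: Tue, 2077: Wed, 2078: Thu, 2079: Fri
Mondays: 2070.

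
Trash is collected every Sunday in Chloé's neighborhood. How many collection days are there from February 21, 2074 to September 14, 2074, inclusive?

February 21, 2074 is a Wednesday.
That's 206 days from start to end, counting both.
206 = 7 × 29 + 3, so there are 29 full weeks plus 3 extra days.
Each full week contributes one Sunday: 29 so far.
The 3 extra days are Wednesday, Thursday, Friday — none qualify.
Total: 29 + 0 = 29.

29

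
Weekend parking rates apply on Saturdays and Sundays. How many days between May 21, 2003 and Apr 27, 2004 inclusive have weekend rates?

May 21, 2003 is a Wednesday.
From May 21, 2003 to Apr 27, 2004 is 343 days inclusive.
343 = 7 × 49, so the span is exactly 49 full weeks.
Each full week contributes 2 weekend days (Sat, Sun): 49 × 2 = 98.
Total: 98.

98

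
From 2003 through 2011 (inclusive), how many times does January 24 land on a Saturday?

2

Day of week of January 24 in each year:
2003: Fri, 2004: Sat ✓, 2005: Mon, 2006: Tue, 2007: Wed, 2008: Thu, 2009: Sat ✓, 2010: Sun, 2011: Mon
Saturdays: 2004, 2009.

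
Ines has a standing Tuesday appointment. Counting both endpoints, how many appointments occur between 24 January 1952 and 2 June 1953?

24 January 1952 is a Thursday.
The range spans 496 days (inclusive of both endpoints).
496 = 7 × 70 + 6, so there are 70 full weeks plus 6 extra days.
Each full week contributes one Tuesday: 70 so far.
The 6 extra days are Thursday, Friday, Saturday, Sunday, Monday, Tuesday — 1 of them qualifies.
Total: 70 + 1 = 71.

71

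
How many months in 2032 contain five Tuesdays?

A month has five Tuesdays exactly when Tuesday falls within its first (length − 28) days.
Jan: 31 days, starts Thu → 5 of Thu, Fri, Sat
Feb: 29 days, starts Sun → 5 of Sun
Mar: 31 days, starts Mon → 5 of Mon, Tue, Wed ✓
Apr: 30 days, starts Thu → 5 of Thu, Fri
May: 31 days, starts Sat → 5 of Sat, Sun, Mon
Jun: 30 days, starts Tue → 5 of Tue, Wed ✓
Jul: 31 days, starts Thu → 5 of Thu, Fri, Sat
Aug: 31 days, starts Sun → 5 of Sun, Mon, Tue ✓
Sep: 30 days, starts Wed → 5 of Wed, Thu
Oct: 31 days, starts Fri → 5 of Fri, Sat, Sun
Nov: 30 days, starts Mon → 5 of Mon, Tue ✓
Dec: 31 days, starts Wed → 5 of Wed, Thu, Fri
Months with five Tuesdays: Mar, Jun, Aug, Nov.

4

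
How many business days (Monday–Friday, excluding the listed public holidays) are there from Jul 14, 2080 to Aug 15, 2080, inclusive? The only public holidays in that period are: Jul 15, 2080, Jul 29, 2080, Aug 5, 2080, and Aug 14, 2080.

20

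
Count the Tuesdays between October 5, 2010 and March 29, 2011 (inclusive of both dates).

October 5, 2010 is a Tuesday.
From October 5, 2010 to March 29, 2011 is 176 days inclusive.
176 = 7 × 25 + 1, so there are 25 full weeks plus 1 extra day.
Each full week contributes one Tuesday: 25 so far.
The 1 extra day is Tuesday — 1 of them qualifies.
Total: 25 + 1 = 26.

26 Tuesdays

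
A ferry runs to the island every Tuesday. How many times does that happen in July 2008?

5

2008-07-01 is a Tuesday.
From 2008-07-01 to 2008-07-31 is 31 days inclusive.
31 = 7 × 4 + 3, so there are 4 full weeks plus 3 extra days.
Each full week contributes one Tuesday: 4 so far.
The 3 extra days are Tuesday, Wednesday, Thursday — 1 of them qualifies.
Total: 4 + 1 = 5.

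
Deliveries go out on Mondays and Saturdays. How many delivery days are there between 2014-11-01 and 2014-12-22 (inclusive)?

2014-11-01 is a Saturday.
That's 52 days from start to end, counting both.
52 = 7 × 7 + 3, so there are 7 full weeks plus 3 extra days.
Each full week contributes 2 days from the set (Mon, Sat): 7 × 2 = 14.
The 3 extra days are Saturday, Sunday, Monday — 2 of them qualify.
Total: 14 + 2 = 16.

16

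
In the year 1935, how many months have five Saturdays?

A month has five Saturdays exactly when Saturday falls within its first (length − 28) days.
Jan: 31 days, starts Tue → 5 of Tue, Wed, Thu
Feb: 28 days, starts Fri → 5 of (none)
Mar: 31 days, starts Fri → 5 of Fri, Sat, Sun ✓
Apr: 30 days, starts Mon → 5 of Mon, Tue
May: 31 days, starts Wed → 5 of Wed, Thu, Fri
Jun: 30 days, starts Sat → 5 of Sat, Sun ✓
Jul: 31 days, starts Mon → 5 of Mon, Tue, Wed
Aug: 31 days, starts Thu → 5 of Thu, Fri, Sat ✓
Sep: 30 days, starts Sun → 5 of Sun, Mon
Oct: 31 days, starts Tue → 5 of Tue, Wed, Thu
Nov: 30 days, starts Fri → 5 of Fri, Sat ✓
Dec: 31 days, starts Sun → 5 of Sun, Mon, Tue
Months with five Saturdays: Mar, Jun, Aug, Nov.

4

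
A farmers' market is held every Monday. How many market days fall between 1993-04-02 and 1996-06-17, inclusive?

168 Mondays

1993-04-02 is a Friday.
The range spans 1173 days (inclusive of both endpoints).
1173 = 7 × 167 + 4, so there are 167 full weeks plus 4 extra days.
Each full week contributes one Monday: 167 so far.
The 4 extra days are Friday, Saturday, Sunday, Monday — 1 of them qualifies.
Total: 167 + 1 = 168.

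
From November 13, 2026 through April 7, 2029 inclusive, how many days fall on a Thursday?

125 Thursdays

November 13, 2026 is a Friday.
The range spans 877 days (inclusive of both endpoints).
877 = 7 × 125 + 2, so there are 125 full weeks plus 2 extra days.
Each full week contributes one Thursday: 125 so far.
The 2 extra days are Friday, Saturday — none qualify.
Total: 125 + 0 = 125.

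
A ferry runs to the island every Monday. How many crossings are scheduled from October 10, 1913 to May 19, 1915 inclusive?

84 Mondays

October 10, 1913 is a Friday.
That's 587 days from start to end, counting both.
587 = 7 × 83 + 6, so there are 83 full weeks plus 6 extra days.
Each full week contributes one Monday: 83 so far.
The 6 extra days are Fri, Sat, Sun, Mon, Tue, Wed — 1 of them qualifies.
Total: 83 + 1 = 84.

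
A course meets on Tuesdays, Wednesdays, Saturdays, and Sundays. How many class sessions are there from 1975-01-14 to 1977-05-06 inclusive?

482

1975-01-14 is a Tuesday.
From 1975-01-14 to 1977-05-06 is 844 days inclusive.
844 = 7 × 120 + 4, so there are 120 full weeks plus 4 extra days.
Each full week contributes 4 days from the set (Tue, Wed, Sat, Sun): 120 × 4 = 480.
The 4 extra days are Tuesday, Wednesday, Thursday, Friday — 2 of them qualify.
Total: 480 + 2 = 482.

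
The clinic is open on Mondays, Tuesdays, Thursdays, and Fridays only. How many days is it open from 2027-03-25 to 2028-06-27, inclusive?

264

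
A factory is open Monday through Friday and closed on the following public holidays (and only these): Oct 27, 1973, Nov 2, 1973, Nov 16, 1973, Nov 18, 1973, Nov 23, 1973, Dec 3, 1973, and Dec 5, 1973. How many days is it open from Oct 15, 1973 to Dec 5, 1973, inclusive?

33

Oct 15, 1973 is a Monday.
The range spans 52 days (inclusive of both endpoints).
52 = 7 × 7 + 3, so there are 7 full weeks plus 3 extra days.
Each full week contributes 5 weekdays (Mon–Fri): 7 × 5 = 35.
The 3 extra days are Monday, Tuesday, Wednesday — 3 of them qualify.
Total: 35 + 3 = 38.
Holidays: Oct 27, 1973 (Sat); Nov 2, 1973 (Fri); Nov 16, 1973 (Fri); Nov 18, 1973 (Sun); Nov 23, 1973 (Fri); Dec 3, 1973 (Mon); Dec 5, 1973 (Wed).
5 of the 7 holidays fall on weekdays; the rest are weekends and were already excluded.
Business days: 38 − 5 = 33.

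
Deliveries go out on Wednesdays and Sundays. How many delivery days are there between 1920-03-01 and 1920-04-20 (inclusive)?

14

1920-03-01 is a Monday.
The range spans 51 days (inclusive of both endpoints).
51 = 7 × 7 + 2, so there are 7 full weeks plus 2 extra days.
Each full week contributes 2 days from the set (Wed, Sun): 7 × 2 = 14.
The 2 extra days are Mon, Tue — none qualify.
Total: 14 + 0 = 14.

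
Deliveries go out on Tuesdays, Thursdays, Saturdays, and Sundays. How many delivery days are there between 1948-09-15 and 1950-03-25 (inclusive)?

1948-09-15 is a Wednesday.
From 1948-09-15 to 1950-03-25 is 557 days inclusive.
557 = 7 × 79 + 4, so there are 79 full weeks plus 4 extra days.
Each full week contributes 4 days from the set (Tue, Thu, Sat, Sun): 79 × 4 = 316.
The 4 extra days are Wed, Thu, Fri, Sat — 2 of them qualify.
Total: 316 + 2 = 318.

318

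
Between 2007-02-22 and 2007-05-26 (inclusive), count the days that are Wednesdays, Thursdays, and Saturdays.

2007-02-22 is a Thursday.
That's 94 days from start to end, counting both.
94 = 7 × 13 + 3, so there are 13 full weeks plus 3 extra days.
Each full week contributes 3 days from the set (Wed, Thu, Sat): 13 × 3 = 39.
The 3 extra days are Thu, Fri, Sat — 2 of them qualify.
Total: 39 + 2 = 41.

41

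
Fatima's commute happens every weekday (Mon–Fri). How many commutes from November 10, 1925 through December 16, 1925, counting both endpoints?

November 10, 1925 is a Tuesday.
The range spans 37 days (inclusive of both endpoints).
37 = 7 × 5 + 2, so there are 5 full weeks plus 2 extra days.
Each full week contributes 5 weekdays (Mon–Fri): 5 × 5 = 25.
The 2 extra days are Tue, Wed — 2 of them qualify.
Total: 25 + 2 = 27.

27 weekdays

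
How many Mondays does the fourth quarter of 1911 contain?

October 1, 1911 is a Sunday.
The range spans 92 days (inclusive of both endpoints).
92 = 7 × 13 + 1, so there are 13 full weeks plus 1 extra day.
Each full week contributes one Monday: 13 so far.
The 1 extra day is Sunday — none qualify.
Total: 13 + 0 = 13.

13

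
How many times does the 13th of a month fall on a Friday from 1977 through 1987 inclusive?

20

Friday-the-13ths by year:
1977: May
1978: Jan, Oct
1979: Apr, Jul
1980: Jun
1981: Feb, Mar, Nov
1982: Aug
1983: May
1984: Jan, Apr, Jul
1985: Sep, Dec
1986: Jun
1987: Feb, Mar, Nov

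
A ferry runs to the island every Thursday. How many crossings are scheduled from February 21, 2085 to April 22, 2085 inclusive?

9

February 21, 2085 is a Wednesday.
From February 21, 2085 to April 22, 2085 is 61 days inclusive.
61 = 7 × 8 + 5, so there are 8 full weeks plus 5 extra days.
Each full week contributes one Thursday: 8 so far.
The 5 extra days are Wednesday, Thursday, Friday, Saturday, Sunday — 1 of them qualifies.
Total: 8 + 1 = 9.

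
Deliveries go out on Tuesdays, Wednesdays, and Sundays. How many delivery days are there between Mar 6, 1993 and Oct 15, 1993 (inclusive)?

96

Mar 6, 1993 is a Saturday.
The range spans 224 days (inclusive of both endpoints).
224 = 7 × 32, so the span is exactly 32 full weeks.
Each full week contributes 3 days from the set (Tue, Wed, Sun): 32 × 3 = 96.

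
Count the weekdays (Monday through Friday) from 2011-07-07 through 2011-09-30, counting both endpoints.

62

2011-07-07 is a Thursday.
From 2011-07-07 to 2011-09-30 is 86 days inclusive.
86 = 7 × 12 + 2, so there are 12 full weeks plus 2 extra days.
Each full week contributes 5 weekdays (Mon–Fri): 12 × 5 = 60.
The 2 extra days are Thu, Fri — 2 of them qualify.
Total: 60 + 2 = 62.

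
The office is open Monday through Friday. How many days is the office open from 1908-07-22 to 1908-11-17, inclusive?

85 weekdays

1908-07-22 is a Wednesday.
That's 119 days from start to end, counting both.
119 = 7 × 17, so the span is exactly 17 full weeks.
Each full week contributes 5 weekdays (Mon–Fri): 17 × 5 = 85.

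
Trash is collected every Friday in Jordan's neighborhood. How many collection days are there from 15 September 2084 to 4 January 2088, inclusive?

173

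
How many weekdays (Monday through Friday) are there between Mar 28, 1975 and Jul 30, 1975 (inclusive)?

89

Mar 28, 1975 is a Friday.
That's 125 days from start to end, counting both.
125 = 7 × 17 + 6, so there are 17 full weeks plus 6 extra days.
Each full week contributes 5 weekdays (Mon–Fri): 17 × 5 = 85.
The 6 extra days are Friday, Saturday, Sunday, Monday, Tuesday, Wednesday — 4 of them qualify.
Total: 85 + 4 = 89.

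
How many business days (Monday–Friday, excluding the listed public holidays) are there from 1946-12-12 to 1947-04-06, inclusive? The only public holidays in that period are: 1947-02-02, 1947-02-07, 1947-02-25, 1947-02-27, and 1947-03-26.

78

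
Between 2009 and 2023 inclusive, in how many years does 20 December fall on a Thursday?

2

Day of week of December 20 in each year:
2009: Sun, 2010: Mon, 2011: Tue, 2012: Thu ✓, 2013: Fri, 2014: Sat, 2015: Sun, 2016: Tue, 2017: Wed, 2018: Thu ✓, 2019: Fri, 2020: Sun, 2021: Mon, 2022: Tue, 2023: Wed
Thursdays: 2012, 2018.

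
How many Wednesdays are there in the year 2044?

52

January 1, 2044 is a Friday.
That's 366 days from start to end, counting both.
366 = 7 × 52 + 2, so there are 52 full weeks plus 2 extra days.
Each full week contributes one Wednesday: 52 so far.
The 2 extra days are Fri, Sat — none qualify.
Total: 52 + 0 = 52.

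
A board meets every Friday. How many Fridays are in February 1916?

4

1 February 1916 is a Tuesday.
The range spans 29 days (inclusive of both endpoints).
29 = 7 × 4 + 1, so there are 4 full weeks plus 1 extra day.
Each full week contributes one Friday: 4 so far.
The 1 extra day is Tue — none qualify.
Total: 4 + 0 = 4.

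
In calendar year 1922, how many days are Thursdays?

52

1 January 1922 is a Sunday.
That's 365 days from start to end, counting both.
365 = 7 × 52 + 1, so there are 52 full weeks plus 1 extra day.
Each full week contributes one Thursday: 52 so far.
The 1 extra day is Sunday — none qualify.
Total: 52 + 0 = 52.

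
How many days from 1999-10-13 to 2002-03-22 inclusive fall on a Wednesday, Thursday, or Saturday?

383

1999-10-13 is a Wednesday.
From 1999-10-13 to 2002-03-22 is 892 days inclusive.
892 = 7 × 127 + 3, so there are 127 full weeks plus 3 extra days.
Each full week contributes 3 days from the set (Wed, Thu, Sat): 127 × 3 = 381.
The 3 extra days are Wed, Thu, Fri — 2 of them qualify.
Total: 381 + 2 = 383.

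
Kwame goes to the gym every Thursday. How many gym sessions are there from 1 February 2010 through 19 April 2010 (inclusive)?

11

1 February 2010 is a Monday.
The range spans 78 days (inclusive of both endpoints).
78 = 7 × 11 + 1, so there are 11 full weeks plus 1 extra day.
Each full week contributes one Thursday: 11 so far.
The 1 extra day is Monday — none qualify.
Total: 11 + 0 = 11.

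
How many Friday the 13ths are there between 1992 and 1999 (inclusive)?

13

Friday-the-13ths by year:
1992: Mar, Nov
1993: Aug
1994: May
1995: Jan, Oct
1996: Sep, Dec
1997: Jun
1998: Feb, Mar, Nov
1999: Aug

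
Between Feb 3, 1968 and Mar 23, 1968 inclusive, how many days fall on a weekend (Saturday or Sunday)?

15

Feb 3, 1968 is a Saturday.
The range spans 50 days (inclusive of both endpoints).
50 = 7 × 7 + 1, so there are 7 full weeks plus 1 extra day.
Each full week contributes 2 weekend days (Sat, Sun): 7 × 2 = 14.
The 1 extra day is Sat — 1 of them qualifies.
Total: 14 + 1 = 15.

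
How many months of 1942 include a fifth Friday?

A month has five Fridays exactly when Friday falls within its first (length − 28) days.
Jan: 31 days, starts Thu → 5 of Thu, Fri, Sat ✓
Feb: 28 days, starts Sun → 5 of (none)
Mar: 31 days, starts Sun → 5 of Sun, Mon, Tue
Apr: 30 days, starts Wed → 5 of Wed, Thu
May: 31 days, starts Fri → 5 of Fri, Sat, Sun ✓
Jun: 30 days, starts Mon → 5 of Mon, Tue
Jul: 31 days, starts Wed → 5 of Wed, Thu, Fri ✓
Aug: 31 days, starts Sat → 5 of Sat, Sun, Mon
Sep: 30 days, starts Tue → 5 of Tue, Wed
Oct: 31 days, starts Thu → 5 of Thu, Fri, Sat ✓
Nov: 30 days, starts Sun → 5 of Sun, Mon
Dec: 31 days, starts Tue → 5 of Tue, Wed, Thu
Months with five Fridays: Jan, May, Jul, Oct.

4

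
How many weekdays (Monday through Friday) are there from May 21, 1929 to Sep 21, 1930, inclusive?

349

May 21, 1929 is a Tuesday.
From May 21, 1929 to Sep 21, 1930 is 489 days inclusive.
489 = 7 × 69 + 6, so there are 69 full weeks plus 6 extra days.
Each full week contributes 5 weekdays (Mon–Fri): 69 × 5 = 345.
The 6 extra days are Tuesday, Wednesday, Thursday, Friday, Saturday, Sunday — 4 of them qualify.
Total: 345 + 4 = 349.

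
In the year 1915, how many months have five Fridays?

A month has five Fridays exactly when Friday falls within its first (length − 28) days.
Jan: 31 days, starts Fri → 5 of Fri, Sat, Sun ✓
Feb: 28 days, starts Mon → 5 of (none)
Mar: 31 days, starts Mon → 5 of Mon, Tue, Wed
Apr: 30 days, starts Thu → 5 of Thu, Fri ✓
May: 31 days, starts Sat → 5 of Sat, Sun, Mon
Jun: 30 days, starts Tue → 5 of Tue, Wed
Jul: 31 days, starts Thu → 5 of Thu, Fri, Sat ✓
Aug: 31 days, starts Sun → 5 of Sun, Mon, Tue
Sep: 30 days, starts Wed → 5 of Wed, Thu
Oct: 31 days, starts Fri → 5 of Fri, Sat, Sun ✓
Nov: 30 days, starts Mon → 5 of Mon, Tue
Dec: 31 days, starts Wed → 5 of Wed, Thu, Fri ✓
Months with five Fridays: Jan, Apr, Jul, Oct, Dec.

5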